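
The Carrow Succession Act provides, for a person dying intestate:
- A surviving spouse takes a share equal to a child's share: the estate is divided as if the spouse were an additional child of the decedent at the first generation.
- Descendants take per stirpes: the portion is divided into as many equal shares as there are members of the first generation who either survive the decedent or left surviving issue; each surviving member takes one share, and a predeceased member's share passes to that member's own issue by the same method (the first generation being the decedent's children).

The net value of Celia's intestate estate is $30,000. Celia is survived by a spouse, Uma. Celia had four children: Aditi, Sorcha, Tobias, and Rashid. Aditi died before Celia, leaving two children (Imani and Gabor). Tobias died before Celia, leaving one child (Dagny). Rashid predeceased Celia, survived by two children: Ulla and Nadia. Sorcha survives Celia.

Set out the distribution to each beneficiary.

Uma: $6,000; Imani: $3,000; Gabor: $3,000; Sorcha: $6,000; Dagny: $6,000; Ulla: $3,000; Nadia: $3,000

The spouse counts as an additional share at the children's level, so there are 5 primary shares of $6,000. Uma takes one such share ($6,000).
The children's combined portion ($24,000) is divided into 4 shares of $6,000: Sorcha takes $6,000; Aditi's $6,000 share passes to Aditi's issue; Tobias's $6,000 share passes to Tobias's issue; Rashid's $6,000 share passes to Rashid's issue.
Aditi's share ($6,000) is divided into 2 shares of $3,000: Imani and Gabor each take $3,000.
Tobias's share ($6,000) passes entirely to Dagny.
Rashid's share ($6,000) is divided into 2 shares of $3,000: Ulla and Nadia each take $3,000.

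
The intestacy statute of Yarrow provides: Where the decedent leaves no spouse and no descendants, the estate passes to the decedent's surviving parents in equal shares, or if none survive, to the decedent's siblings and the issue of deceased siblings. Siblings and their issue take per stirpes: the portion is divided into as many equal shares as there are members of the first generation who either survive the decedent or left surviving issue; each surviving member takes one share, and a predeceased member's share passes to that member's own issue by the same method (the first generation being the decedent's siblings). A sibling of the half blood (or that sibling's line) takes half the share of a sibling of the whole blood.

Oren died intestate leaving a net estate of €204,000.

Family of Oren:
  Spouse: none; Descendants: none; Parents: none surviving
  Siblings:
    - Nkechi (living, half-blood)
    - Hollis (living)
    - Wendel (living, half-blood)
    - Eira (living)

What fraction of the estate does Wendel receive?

Wendel receives 1/6 of the estate.

The entire €204,000 passes to the siblings and their issue.
Counting each half-blood sibling's line as half a unit, there are 3 units in €204,000, so one unit is €68,000. Whole-blood lines (Hollis and Eira) take €68,000 each; half-blood lines (Nkechi and Wendel) take €34,000 each.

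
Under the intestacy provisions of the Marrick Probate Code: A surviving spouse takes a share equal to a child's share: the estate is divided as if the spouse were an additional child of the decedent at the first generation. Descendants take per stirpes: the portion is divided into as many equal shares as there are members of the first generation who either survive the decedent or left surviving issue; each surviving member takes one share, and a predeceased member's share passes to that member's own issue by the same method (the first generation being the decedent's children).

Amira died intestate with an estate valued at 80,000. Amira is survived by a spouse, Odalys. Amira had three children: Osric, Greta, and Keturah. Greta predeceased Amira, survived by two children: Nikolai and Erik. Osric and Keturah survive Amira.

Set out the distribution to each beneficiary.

The spouse counts as an additional share at the children's level, so there are 4 primary shares of 20,000. Odalys takes one such share (20,000).
The children's combined portion (60,000) is divided into 3 shares of 20,000: Osric and Keturah each take 20,000; Greta's 20,000 share passes to Greta's issue.
Greta's share (20,000) is divided into 2 shares of 10,000: Nikolai and Erik each take 10,000.

Odalys: 20,000; Osric: 20,000; Nikolai: 10,000; Erik: 10,000; Keturah: 20,000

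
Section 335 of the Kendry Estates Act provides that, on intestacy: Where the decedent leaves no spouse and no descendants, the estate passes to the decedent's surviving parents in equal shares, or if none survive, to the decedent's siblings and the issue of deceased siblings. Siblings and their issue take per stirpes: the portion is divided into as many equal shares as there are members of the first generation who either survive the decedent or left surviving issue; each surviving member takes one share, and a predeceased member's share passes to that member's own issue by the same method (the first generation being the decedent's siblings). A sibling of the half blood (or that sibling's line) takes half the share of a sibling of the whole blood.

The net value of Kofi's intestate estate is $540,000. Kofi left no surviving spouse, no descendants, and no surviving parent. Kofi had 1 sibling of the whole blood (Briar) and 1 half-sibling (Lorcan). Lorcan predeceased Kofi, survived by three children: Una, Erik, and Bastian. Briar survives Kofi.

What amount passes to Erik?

Erik receives $60,000.

The entire $540,000 passes to the siblings and their issue.
Counting each half-blood sibling's line as half a unit, there are 3/2 units in $540,000, so one unit is $360,000. Whole-blood lines (Briar) take $360,000 each; half-blood lines (Lorcan) take $180,000 each.
Lorcan's share ($180,000) is divided into 3 shares of $60,000: Una, Erik, and Bastian each take $60,000.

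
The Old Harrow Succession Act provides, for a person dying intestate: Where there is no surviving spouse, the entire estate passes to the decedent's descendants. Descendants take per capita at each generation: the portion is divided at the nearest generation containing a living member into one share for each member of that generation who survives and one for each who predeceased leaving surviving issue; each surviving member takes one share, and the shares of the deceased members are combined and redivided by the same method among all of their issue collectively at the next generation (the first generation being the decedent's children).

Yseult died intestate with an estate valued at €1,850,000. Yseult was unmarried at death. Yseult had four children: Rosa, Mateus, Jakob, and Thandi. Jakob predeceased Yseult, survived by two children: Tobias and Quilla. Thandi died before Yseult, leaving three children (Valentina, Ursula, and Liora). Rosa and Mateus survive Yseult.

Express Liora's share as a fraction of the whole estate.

The entire €1,850,000 passes to the descendants.
That amount (€1,850,000) is divided at the children's generation into 4 shares of €462,500. Rosa and Mateus each take €462,500. The 2 shares of the deceased (Jakob and Thandi) are combined into a pool of €925,000.
That pool (€925,000) is divided at the grandchildren's generation equally among Tobias, Quilla, Valentina, Ursula, and Liora: €185,000 each.

Liora receives 1/10 of the estate.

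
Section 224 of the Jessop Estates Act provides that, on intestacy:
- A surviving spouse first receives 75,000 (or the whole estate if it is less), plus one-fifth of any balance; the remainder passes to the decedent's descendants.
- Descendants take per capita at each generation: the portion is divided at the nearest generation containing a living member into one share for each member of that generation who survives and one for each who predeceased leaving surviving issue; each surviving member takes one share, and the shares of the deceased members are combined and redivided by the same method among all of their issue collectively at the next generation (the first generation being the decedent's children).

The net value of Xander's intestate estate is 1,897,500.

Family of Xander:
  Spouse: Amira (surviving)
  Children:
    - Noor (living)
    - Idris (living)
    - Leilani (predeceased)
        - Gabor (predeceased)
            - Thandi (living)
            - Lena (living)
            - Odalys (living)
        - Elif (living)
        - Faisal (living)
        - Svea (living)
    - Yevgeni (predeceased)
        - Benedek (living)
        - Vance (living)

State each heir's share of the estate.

Amira first takes 75,000, leaving a balance of 1,822,500. Amira then takes one-fifth of the balance (364,500), for a total of 439,500. The remaining 1,458,000 passes to the descendants.
The descendants' portion (1,458,000) is divided at the children's generation into 4 shares of 364,500. Noor and Idris each take 364,500. The 2 shares of the deceased (Leilani and Yevgeni) are combined into a pool of 729,000.
That pool (729,000) is divided at the grandchildren's generation into 6 shares of 121,500. Elif, Faisal, Svea, Benedek, and Vance each take 121,500. The remaining share for the deceased Gabor (121,500) is carried to the next generation.
That pool (121,500) is divided at the great-grandchildren's generation equally among Thandi, Lena, and Odalys: 40,500 each.

Amira: 439,500; Noor: 364,500; Idris: 364,500; Thandi: 40,500; Lena: 40,500; Odalys: 40,500; Elif: 121,500; Faisal: 121,500; Svea: 121,500; Benedek: 121,500; Vance: 121,500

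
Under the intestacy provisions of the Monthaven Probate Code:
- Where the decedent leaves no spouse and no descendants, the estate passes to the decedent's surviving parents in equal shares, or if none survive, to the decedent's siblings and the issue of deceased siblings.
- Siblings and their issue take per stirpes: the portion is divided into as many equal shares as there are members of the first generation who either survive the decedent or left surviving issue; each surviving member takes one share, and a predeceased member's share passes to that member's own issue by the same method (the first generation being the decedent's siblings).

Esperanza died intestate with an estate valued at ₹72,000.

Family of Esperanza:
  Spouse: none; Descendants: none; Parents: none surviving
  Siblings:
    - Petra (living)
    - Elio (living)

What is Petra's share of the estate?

The entire ₹72,000 passes to the siblings and their issue.
That amount (₹72,000) is divided into 2 shares of ₹36,000: Petra and Elio each take ₹36,000.

Petra receives ₹36,000.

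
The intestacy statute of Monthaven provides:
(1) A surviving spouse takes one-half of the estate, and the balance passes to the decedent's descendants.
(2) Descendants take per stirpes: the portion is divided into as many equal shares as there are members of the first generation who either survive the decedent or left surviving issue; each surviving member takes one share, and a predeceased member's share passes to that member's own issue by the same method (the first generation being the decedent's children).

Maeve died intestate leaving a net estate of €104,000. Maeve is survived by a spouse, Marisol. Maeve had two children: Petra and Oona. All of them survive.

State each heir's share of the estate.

Marisol takes one-half of €104,000 = €52,000. The remaining €52,000 passes to the descendants.
The descendants' portion (€52,000) is divided into 2 shares of €26,000: Petra and Oona each take €26,000.

Marisol: €52,000; Petra: €26,000; Oona: €26,000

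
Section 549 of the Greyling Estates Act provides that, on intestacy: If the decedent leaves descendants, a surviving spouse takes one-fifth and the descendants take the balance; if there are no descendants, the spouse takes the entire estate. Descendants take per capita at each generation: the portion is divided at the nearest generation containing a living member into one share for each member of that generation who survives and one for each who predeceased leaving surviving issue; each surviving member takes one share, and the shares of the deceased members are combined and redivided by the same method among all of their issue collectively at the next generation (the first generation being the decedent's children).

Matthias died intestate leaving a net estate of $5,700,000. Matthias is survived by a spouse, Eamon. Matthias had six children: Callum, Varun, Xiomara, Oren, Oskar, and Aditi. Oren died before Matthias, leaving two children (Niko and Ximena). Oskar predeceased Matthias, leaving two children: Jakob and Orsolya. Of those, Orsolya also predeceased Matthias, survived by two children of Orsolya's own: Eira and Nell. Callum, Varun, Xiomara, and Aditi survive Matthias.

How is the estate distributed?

Eamon: $1,140,000; Callum: $760,000; Varun: $760,000; Xiomara: $760,000; Niko: $380,000; Ximena: $380,000; Jakob: $380,000; Eira: $190,000; Nell: $190,000; Aditi: $760,000

Eamon takes one-fifth of $5,700,000 = $1,140,000. The remaining $4,560,000 passes to the descendants.
The descendants' portion ($4,560,000) is divided at the children's generation into 6 shares of $760,000. Callum, Varun, Xiomara, and Aditi each take $760,000. The 2 shares of the deceased (Oren and Oskar) are combined into a pool of $1,520,000.
That pool ($1,520,000) is divided at the grandchildren's generation into 4 shares of $380,000. Niko, Ximena, and Jakob each take $380,000. The remaining share for the deceased Orsolya ($380,000) is carried to the next generation.
That pool ($380,000) is divided at the great-grandchildren's generation equally among Eira and Nell: $190,000 each.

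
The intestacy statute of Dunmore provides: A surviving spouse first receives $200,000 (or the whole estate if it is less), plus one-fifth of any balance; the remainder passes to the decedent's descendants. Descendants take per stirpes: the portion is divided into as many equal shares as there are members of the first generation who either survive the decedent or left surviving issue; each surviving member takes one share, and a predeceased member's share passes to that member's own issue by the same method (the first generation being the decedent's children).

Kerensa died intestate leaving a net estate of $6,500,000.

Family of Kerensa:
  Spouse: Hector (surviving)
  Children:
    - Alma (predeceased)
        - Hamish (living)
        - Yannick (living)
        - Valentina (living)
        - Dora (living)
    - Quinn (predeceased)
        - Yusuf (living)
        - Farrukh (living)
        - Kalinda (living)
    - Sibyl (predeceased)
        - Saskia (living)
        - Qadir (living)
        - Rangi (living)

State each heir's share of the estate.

Hector first takes $200,000, leaving a balance of $6,300,000. Hector then takes one-fifth of the balance ($1,260,000), for a total of $1,460,000. The remaining $5,040,000 passes to the descendants.
The descendants' portion ($5,040,000) is divided into 3 shares of $1,680,000: Alma's $1,680,000 share passes to Alma's issue; Quinn's $1,680,000 share passes to Quinn's issue; Sibyl's $1,680,000 share passes to Sibyl's issue.
Alma's share ($1,680,000) is divided into 4 shares of $420,000: Hamish, Yannick, Valentina, and Dora each take $420,000.
Quinn's share ($1,680,000) is divided into 3 shares of $560,000: Yusuf, Farrukh, and Kalinda each take $560,000.
Sibyl's share ($1,680,000) is divided into 3 shares of $560,000: Saskia, Qadir, and Rangi each take $560,000.

Hector: $1,460,000; Hamish: $420,000; Yannick: $420,000; Valentina: $420,000; Dora: $420,000; Yusuf: $560,000; Farrukh: $560,000; Kalinda: $560,000; Saskia: $560,000; Qadir: $560,000; Rangi: $560,000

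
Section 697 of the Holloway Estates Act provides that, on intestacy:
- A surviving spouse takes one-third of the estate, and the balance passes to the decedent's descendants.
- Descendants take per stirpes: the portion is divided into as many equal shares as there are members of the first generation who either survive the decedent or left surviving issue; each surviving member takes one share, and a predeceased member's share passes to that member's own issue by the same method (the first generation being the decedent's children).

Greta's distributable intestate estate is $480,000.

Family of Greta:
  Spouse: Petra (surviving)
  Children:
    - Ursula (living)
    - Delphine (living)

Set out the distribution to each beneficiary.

Petra: $160,000; Ursula: $160,000; Delphine: $160,000

Petra takes one-third of $480,000 = $160,000. The remaining $320,000 passes to the descendants.
The descendants' portion ($320,000) is divided into 2 shares of $160,000: Ursula and Delphine each take $160,000.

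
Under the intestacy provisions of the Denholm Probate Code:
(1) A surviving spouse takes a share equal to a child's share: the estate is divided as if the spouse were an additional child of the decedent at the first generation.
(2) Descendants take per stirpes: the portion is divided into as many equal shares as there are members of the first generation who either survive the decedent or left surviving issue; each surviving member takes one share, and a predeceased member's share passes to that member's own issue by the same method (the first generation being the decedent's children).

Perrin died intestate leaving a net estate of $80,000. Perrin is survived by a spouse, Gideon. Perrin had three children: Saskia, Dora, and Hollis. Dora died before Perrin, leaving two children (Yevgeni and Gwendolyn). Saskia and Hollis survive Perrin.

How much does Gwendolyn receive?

The spouse counts as an additional share at the children's level, so there are 4 primary shares of $20,000. Gideon takes one such share ($20,000).
The children's combined portion ($60,000) is divided into 3 shares of $20,000: Saskia and Hollis each take $20,000; Dora's $20,000 share passes to Dora's issue.
Dora's share ($20,000) is divided into 2 shares of $10,000: Yevgeni and Gwendolyn each take $10,000.

Gwendolyn receives $10,000.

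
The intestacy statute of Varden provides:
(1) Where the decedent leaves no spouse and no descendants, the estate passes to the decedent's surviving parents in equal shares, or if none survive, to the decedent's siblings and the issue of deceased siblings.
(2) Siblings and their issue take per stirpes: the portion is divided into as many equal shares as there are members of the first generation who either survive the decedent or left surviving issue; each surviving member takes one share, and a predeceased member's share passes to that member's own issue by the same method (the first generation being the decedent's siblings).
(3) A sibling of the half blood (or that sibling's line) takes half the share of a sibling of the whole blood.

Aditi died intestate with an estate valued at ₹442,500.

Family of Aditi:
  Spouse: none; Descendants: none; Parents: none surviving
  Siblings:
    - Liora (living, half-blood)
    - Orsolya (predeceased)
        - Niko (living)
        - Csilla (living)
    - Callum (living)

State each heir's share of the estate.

The entire ₹442,500 passes to the siblings and their issue.
Counting each half-blood sibling's line as half a unit, there are 5/2 units in ₹442,500, so one unit is ₹177,000. Whole-blood lines (Orsolya and Callum) take ₹177,000 each; half-blood lines (Liora) take ₹88,500 each.
Orsolya's share (₹177,000) is divided into 2 shares of ₹88,500: Niko and Csilla each take ₹88,500.

Liora: ₹88,500; Niko: ₹88,500; Csilla: ₹88,500; Callum: ₹177,000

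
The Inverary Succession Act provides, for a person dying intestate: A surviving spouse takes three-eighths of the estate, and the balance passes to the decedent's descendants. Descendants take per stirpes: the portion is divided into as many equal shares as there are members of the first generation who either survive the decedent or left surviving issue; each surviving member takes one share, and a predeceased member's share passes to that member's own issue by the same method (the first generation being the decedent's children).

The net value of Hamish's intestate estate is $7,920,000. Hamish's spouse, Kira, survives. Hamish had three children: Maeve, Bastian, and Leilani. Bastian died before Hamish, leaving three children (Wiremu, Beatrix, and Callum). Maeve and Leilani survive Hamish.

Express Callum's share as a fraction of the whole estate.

Kira takes three-eighths of $7,920,000 = $2,970,000. The remaining $4,950,000 passes to the descendants.
The descendants' portion ($4,950,000) is divided into 3 shares of $1,650,000: Maeve and Leilani each take $1,650,000; Bastian's $1,650,000 share passes to Bastian's issue.
Bastian's share ($1,650,000) is divided into 3 shares of $550,000: Wiremu, Beatrix, and Callum each take $550,000.

Callum receives 5/72 of the estate.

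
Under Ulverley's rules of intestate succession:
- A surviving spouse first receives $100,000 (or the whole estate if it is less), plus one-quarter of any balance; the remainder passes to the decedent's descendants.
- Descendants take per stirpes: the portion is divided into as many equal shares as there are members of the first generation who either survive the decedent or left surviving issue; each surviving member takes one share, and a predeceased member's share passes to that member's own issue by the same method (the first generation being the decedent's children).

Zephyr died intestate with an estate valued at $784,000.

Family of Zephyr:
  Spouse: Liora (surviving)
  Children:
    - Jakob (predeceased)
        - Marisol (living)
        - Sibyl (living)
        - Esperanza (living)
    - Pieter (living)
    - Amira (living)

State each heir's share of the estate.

Liora first takes $100,000, leaving a balance of $684,000. Liora then takes one-quarter of the balance ($171,000), for a total of $271,000. The remaining $513,000 passes to the descendants.
The descendants' portion ($513,000) is divided into 3 shares of $171,000: Pieter and Amira each take $171,000; Jakob's $171,000 share passes to Jakob's issue.
Jakob's share ($171,000) is divided into 3 shares of $57,000: Marisol, Sibyl, and Esperanza each take $57,000.

Liora: $271,000; Marisol: $57,000; Sibyl: $57,000; Esperanza: $57,000; Pieter: $171,000; Amira: $171,000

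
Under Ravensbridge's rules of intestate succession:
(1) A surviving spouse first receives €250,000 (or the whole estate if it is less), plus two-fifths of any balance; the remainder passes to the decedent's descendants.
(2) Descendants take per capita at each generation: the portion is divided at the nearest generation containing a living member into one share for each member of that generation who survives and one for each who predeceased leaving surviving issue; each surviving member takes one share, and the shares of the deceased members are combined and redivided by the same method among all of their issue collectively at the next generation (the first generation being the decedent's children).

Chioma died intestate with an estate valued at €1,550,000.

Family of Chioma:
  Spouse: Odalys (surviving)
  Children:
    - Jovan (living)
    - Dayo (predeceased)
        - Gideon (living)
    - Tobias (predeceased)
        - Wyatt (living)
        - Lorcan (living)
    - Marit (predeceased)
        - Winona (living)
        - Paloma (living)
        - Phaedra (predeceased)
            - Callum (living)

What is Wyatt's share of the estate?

Wyatt receives €97,500.

Odalys first takes €250,000, leaving a balance of €1,300,000. Odalys then takes two-fifths of the balance (€520,000), for a total of €770,000. The remaining €780,000 passes to the descendants.
The descendants' portion (€780,000) is divided at the children's generation into 4 shares of €195,000. Jovan takes €195,000. The 3 shares of the deceased (Dayo, Tobias, and Marit) are combined into a pool of €585,000.
That pool (€585,000) is divided at the grandchildren's generation into 6 shares of €97,500. Gideon, Wyatt, Lorcan, Winona, and Paloma each take €97,500. The remaining share for the deceased Phaedra (€97,500) is carried to the next generation.
That pool (€97,500) passes entirely to Callum, the sole taker at the great-grandchildren's generation.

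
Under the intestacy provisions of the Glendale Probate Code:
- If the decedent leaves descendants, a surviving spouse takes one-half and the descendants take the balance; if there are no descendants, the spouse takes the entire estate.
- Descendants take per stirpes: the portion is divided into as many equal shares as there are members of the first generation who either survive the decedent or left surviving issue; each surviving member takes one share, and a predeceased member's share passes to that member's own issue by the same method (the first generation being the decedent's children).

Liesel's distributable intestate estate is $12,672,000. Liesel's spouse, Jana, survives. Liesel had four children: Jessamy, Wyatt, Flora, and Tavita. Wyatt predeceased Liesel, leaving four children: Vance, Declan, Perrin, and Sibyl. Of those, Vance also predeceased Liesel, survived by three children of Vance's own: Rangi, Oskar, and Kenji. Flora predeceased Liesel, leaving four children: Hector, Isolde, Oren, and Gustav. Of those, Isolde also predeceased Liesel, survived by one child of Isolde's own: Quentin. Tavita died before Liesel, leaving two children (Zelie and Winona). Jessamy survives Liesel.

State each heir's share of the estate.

Jana takes one-half of $12,672,000 = $6,336,000. The remaining $6,336,000 passes to the descendants.
The descendants' portion ($6,336,000) is divided into 4 shares of $1,584,000: Jessamy takes $1,584,000; Wyatt's $1,584,000 share passes to Wyatt's issue; Flora's $1,584,000 share passes to Flora's issue; Tavita's $1,584,000 share passes to Tavita's issue.
Wyatt's share ($1,584,000) is divided into 4 shares of $396,000: Declan, Perrin, and Sibyl each take $396,000; Vance's $396,000 share passes to Vance's issue.
Vance's share ($396,000) is divided into 3 shares of $132,000: Rangi, Oskar, and Kenji each take $132,000.
Flora's share ($1,584,000) is divided into 4 shares of $396,000: Hector, Oren, and Gustav each take $396,000; Isolde's $396,000 share passes to Isolde's issue.
Isolde's share ($396,000) passes entirely to Quentin.
Tavita's share ($1,584,000) is divided into 2 shares of $792,000: Zelie and Winona each take $792,000.

Jana: $6,336,000; Jessamy: $1,584,000; Rangi: $132,000; Oskar: $132,000; Kenji: $132,000; Declan: $396,000; Perrin: $396,000; Sibyl: $396,000; Hector: $396,000; Quentin: $396,000; Oren: $396,000; Gustav: $396,000; Zelie: $792,000; Winona: $792,000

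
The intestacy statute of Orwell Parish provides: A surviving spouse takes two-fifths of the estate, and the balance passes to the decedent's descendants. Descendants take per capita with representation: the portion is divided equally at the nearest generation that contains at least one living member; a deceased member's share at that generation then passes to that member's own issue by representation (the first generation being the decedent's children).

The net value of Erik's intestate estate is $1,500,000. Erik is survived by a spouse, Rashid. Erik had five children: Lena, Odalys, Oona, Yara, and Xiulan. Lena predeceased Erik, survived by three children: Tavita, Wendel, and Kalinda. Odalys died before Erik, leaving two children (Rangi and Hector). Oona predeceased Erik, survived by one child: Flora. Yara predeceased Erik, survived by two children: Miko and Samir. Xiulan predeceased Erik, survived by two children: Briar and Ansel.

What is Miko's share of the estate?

Miko receives $90,000.

Rashid takes two-fifths of $1,500,000 = $600,000. The remaining $900,000 passes to the descendants.
No child survives, so the initial division is made at the grandchildren's generation.
The descendants' portion ($900,000) is divided into 10 shares of $90,000: Tavita, Wendel, Kalinda, Rangi, Hector, Flora, Miko, Samir, Briar, and Ansel each take $90,000.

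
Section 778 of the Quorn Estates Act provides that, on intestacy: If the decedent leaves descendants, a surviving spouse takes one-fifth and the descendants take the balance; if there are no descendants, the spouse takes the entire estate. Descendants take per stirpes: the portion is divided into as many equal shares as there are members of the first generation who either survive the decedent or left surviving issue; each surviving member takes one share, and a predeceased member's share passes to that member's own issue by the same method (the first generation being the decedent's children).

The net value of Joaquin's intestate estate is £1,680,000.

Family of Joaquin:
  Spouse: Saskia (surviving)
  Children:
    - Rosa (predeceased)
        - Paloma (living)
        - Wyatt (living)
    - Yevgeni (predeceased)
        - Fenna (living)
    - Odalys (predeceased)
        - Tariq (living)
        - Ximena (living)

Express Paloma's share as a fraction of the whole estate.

Saskia takes one-fifth of £1,680,000 = £336,000. The remaining £1,344,000 passes to the descendants.
The descendants' portion (£1,344,000) is divided into 3 shares of £448,000: Rosa's £448,000 share passes to Rosa's issue; Yevgeni's £448,000 share passes to Yevgeni's issue; Odalys's £448,000 share passes to Odalys's issue.
Rosa's share (£448,000) is divided into 2 shares of £224,000: Paloma and Wyatt each take £224,000.
Yevgeni's share (£448,000) passes entirely to Fenna.
Odalys's share (£448,000) is divided into 2 shares of £224,000: Tariq and Ximena each take £224,000.

Paloma receives 2/15 of the estate.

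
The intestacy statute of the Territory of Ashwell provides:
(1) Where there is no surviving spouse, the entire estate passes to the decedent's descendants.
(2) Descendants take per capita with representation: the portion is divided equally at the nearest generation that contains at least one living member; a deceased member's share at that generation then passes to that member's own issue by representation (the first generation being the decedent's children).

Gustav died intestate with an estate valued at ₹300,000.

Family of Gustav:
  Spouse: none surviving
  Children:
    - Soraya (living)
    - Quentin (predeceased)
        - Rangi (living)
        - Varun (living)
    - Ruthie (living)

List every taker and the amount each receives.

The entire ₹300,000 passes to the descendants.
That amount (₹300,000) is divided into 3 shares of ₹100,000: Soraya and Ruthie each take ₹100,000; Quentin's ₹100,000 share passes to Quentin's issue.
Quentin's share (₹100,000) is divided into 2 shares of ₹50,000: Rangi and Varun each take ₹50,000.

Soraya: ₹100,000; Rangi: ₹50,000; Varun: ₹50,000; Ruthie: ₹100,000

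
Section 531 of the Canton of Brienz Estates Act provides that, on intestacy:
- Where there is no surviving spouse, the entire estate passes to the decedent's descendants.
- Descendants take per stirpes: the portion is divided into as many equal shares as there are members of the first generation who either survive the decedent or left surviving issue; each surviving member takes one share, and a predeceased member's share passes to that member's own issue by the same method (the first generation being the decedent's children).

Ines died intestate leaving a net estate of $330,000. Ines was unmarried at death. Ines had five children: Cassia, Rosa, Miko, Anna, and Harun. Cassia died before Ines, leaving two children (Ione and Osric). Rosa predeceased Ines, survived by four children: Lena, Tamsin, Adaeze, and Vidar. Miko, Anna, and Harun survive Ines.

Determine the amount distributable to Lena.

Lena receives $16,500.

The entire $330,000 passes to the descendants.
That amount ($330,000) is divided into 5 shares of $66,000: Miko, Anna, and Harun each take $66,000; Cassia's $66,000 share passes to Cassia's issue; Rosa's $66,000 share passes to Rosa's issue.
Cassia's share ($66,000) is divided into 2 shares of $33,000: Ione and Osric each take $33,000.
Rosa's share ($66,000) is divided into 4 shares of $16,500: Lena, Tamsin, Adaeze, and Vidar each take $16,500.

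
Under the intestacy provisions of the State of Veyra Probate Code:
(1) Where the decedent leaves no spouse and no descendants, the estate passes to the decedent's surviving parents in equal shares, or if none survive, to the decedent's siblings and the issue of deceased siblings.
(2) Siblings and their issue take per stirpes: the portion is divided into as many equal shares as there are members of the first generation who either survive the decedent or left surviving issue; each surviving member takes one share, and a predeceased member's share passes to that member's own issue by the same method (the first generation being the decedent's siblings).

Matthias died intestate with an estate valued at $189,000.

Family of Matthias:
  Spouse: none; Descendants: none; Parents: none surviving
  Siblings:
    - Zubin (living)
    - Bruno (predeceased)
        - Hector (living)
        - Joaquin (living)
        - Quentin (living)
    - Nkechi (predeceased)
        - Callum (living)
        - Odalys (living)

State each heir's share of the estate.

Zubin: $63,000; Hector: $21,000; Joaquin: $21,000; Quentin: $21,000; Callum: $31,500; Odalys: $31,500

The entire $189,000 passes to the siblings and their issue.
That amount ($189,000) is divided into 3 shares of $63,000: Zubin takes $63,000; Bruno's $63,000 share passes to Bruno's issue; Nkechi's $63,000 share passes to Nkechi's issue.
Bruno's share ($63,000) is divided into 3 shares of $21,000: Hector, Joaquin, and Quentin each take $21,000.
Nkechi's share ($63,000) is divided into 2 shares of $31,500: Callum and Odalys each take $31,500.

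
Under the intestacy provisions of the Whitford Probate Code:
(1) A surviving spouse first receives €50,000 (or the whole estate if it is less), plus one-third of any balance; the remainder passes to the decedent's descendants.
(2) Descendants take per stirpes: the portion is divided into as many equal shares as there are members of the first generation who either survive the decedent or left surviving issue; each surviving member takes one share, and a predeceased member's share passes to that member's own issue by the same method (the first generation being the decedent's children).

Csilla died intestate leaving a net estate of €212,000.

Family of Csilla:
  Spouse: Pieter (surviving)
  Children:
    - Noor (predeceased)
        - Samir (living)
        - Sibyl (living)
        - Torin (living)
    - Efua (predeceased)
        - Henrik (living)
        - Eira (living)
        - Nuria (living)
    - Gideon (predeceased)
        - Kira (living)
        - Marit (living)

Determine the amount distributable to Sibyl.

Pieter first takes €50,000, leaving a balance of €162,000. Pieter then takes one-third of the balance (€54,000), for a total of €104,000. The remaining €108,000 passes to the descendants.
The descendants' portion (€108,000) is divided into 3 shares of €36,000: Noor's €36,000 share passes to Noor's issue; Efua's €36,000 share passes to Efua's issue; Gideon's €36,000 share passes to Gideon's issue.
Noor's share (€36,000) is divided into 3 shares of €12,000: Samir, Sibyl, and Torin each take €12,000.
Efua's share (€36,000) is divided into 3 shares of €12,000: Henrik, Eira, and Nuria each take €12,000.
Gideon's share (€36,000) is divided into 2 shares of €18,000: Kira and Marit each take €18,000.

Sibyl receives €12,000.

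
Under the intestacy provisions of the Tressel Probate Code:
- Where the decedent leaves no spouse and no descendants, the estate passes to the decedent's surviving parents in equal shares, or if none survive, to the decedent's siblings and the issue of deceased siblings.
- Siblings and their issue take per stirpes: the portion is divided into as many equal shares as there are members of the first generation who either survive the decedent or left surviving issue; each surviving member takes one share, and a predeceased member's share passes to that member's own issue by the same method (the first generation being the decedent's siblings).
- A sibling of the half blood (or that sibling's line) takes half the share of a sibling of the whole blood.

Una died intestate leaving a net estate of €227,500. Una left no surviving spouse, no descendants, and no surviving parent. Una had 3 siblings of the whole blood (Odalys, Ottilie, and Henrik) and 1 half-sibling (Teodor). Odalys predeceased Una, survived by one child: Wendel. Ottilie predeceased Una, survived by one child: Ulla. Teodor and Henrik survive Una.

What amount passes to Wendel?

The entire €227,500 passes to the siblings and their issue.
Counting each half-blood sibling's line as half a unit, there are 7/2 units in €227,500, so one unit is €65,000. Whole-blood lines (Odalys, Ottilie, and Henrik) take €65,000 each; half-blood lines (Teodor) take €32,500 each.
Odalys's share (€65,000) passes entirely to Wendel.
Ottilie's share (€65,000) passes entirely to Ulla.

Wendel receives €65,000.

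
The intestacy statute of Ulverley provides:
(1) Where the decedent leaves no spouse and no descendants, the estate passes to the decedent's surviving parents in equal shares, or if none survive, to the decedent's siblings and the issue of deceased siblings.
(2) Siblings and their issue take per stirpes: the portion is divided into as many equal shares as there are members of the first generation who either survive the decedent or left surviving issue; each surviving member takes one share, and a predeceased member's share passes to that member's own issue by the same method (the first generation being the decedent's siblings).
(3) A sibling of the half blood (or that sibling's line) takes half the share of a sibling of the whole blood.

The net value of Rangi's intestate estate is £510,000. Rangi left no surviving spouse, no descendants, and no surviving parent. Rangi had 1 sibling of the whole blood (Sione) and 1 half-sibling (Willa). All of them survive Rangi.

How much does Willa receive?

The entire £510,000 passes to the siblings and their issue.
Counting each half-blood sibling's line as half a unit, there are 3/2 units in £510,000, so one unit is £340,000. Whole-blood lines (Sione) take £340,000 each; half-blood lines (Willa) take £170,000 each.

Willa receives £170,000.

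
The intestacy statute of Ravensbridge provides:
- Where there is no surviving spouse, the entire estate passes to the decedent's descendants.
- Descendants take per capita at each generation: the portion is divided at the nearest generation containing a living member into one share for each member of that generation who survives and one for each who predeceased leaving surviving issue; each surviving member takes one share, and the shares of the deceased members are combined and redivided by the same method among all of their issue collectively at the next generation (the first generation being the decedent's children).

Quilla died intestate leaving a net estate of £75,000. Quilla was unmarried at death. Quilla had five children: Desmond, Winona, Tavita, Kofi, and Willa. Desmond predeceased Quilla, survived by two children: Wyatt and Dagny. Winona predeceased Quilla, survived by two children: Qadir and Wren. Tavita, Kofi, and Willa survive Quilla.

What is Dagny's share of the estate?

The entire £75,000 passes to the descendants.
That amount (£75,000) is divided at the children's generation into 5 shares of £15,000. Tavita, Kofi, and Willa each take £15,000. The 2 shares of the deceased (Desmond and Winona) are combined into a pool of £30,000.
That pool (£30,000) is divided at the grandchildren's generation equally among Wyatt, Dagny, Qadir, and Wren: £7,500 each.

Dagny receives £7,500.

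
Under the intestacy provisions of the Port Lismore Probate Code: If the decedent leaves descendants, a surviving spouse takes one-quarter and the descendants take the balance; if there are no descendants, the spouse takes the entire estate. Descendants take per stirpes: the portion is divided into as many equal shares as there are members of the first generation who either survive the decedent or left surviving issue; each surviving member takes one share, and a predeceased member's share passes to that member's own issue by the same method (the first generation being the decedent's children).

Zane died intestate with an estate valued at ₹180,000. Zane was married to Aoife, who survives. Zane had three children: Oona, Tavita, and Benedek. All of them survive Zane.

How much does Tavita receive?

Tavita receives ₹45,000.

Aoife takes one-quarter of ₹180,000 = ₹45,000. The remaining ₹135,000 passes to the descendants.
The descendants' portion (₹135,000) is divided into 3 shares of ₹45,000: Oona, Tavita, and Benedek each take ₹45,000.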